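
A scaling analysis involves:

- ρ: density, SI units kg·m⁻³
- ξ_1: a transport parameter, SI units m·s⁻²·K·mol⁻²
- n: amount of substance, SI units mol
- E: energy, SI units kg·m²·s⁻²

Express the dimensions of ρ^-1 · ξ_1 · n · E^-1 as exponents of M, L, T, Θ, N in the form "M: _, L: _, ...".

Collect each base-dimension exponent across the product:
  M: −(1) + (0) + (0) − (1) = -2
  L: −(-3) + (1) + (0) − (2) = 2
  T: −(0) + (-2) + (0) − (-2) = 0
  Θ: −(0) + (1) + (0) − (0) = 1
  N: −(0) + (-2) + (1) − (0) = -1
So the dimensions are [M⁻² L² Θ N⁻¹].

M: -2, L: 2, T: 0, Θ: 1, N: -1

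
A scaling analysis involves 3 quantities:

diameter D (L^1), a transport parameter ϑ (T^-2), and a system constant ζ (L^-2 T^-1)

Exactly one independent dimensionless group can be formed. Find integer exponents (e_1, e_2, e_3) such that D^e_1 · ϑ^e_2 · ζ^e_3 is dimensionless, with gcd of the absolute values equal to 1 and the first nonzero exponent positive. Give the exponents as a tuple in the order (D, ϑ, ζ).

L: e_1·(1) + e_2·(0) + e_3·(-2) = 0
T: e_1·(0) + e_2·(-2) + e_3·(-1) = 0
Solving this homogeneous linear system for the smallest-integer solution (first nonzero entry positive) gives (4, -1, 2).

(4, -1, 2)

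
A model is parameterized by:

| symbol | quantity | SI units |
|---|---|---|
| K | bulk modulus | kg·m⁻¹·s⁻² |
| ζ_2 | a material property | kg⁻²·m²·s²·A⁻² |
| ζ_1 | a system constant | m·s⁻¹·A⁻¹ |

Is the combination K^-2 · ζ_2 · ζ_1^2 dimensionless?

Sum the exponent of each base dimension across the product:
  M: −2·[K]_M + [ζ_2]_M + 2·[ζ_1]_M = −2·(1) + (-2) + 2·(0) = -4
  L: −2·[K]_L + [ζ_2]_L + 2·[ζ_1]_L = −2·(-1) + (2) + 2·(1) = 6
  T: −2·[K]_T + [ζ_2]_T + 2·[ζ_1]_T = −2·(-2) + (2) + 2·(-1) = 4
  I: −2·[K]_I + [ζ_2]_I + 2·[ζ_1]_I = −2·(0) + (-2) + 2·(-1) = -4
Net dimensions [M⁻⁴ L⁶ T⁴ I⁻⁴] ≠ [1] — not dimensionless.

no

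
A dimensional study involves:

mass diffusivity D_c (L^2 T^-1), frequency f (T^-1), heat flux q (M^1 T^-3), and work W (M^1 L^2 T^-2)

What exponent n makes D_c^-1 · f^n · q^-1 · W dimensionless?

2

Balance the T exponent: (-1)·n from f, plus −(-1) − (-3) + (-2) = 2 from the rest, must sum to zero.
−n + 2 = 0, so n = 2.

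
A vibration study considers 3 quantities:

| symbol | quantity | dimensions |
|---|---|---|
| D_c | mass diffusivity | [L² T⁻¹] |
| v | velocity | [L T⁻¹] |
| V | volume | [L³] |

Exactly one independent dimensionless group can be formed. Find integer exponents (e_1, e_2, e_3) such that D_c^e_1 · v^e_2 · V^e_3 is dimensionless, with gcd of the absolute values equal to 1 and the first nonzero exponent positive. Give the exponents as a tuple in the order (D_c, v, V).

(3, -3, -1)

L: e_1·(2) + e_2·(1) + e_3·(3) = 0
T: e_1·(-1) + e_2·(-1) + e_3·(0) = 0
Solving this homogeneous linear system for the smallest-integer solution (first nonzero entry positive) gives (3, -3, -1).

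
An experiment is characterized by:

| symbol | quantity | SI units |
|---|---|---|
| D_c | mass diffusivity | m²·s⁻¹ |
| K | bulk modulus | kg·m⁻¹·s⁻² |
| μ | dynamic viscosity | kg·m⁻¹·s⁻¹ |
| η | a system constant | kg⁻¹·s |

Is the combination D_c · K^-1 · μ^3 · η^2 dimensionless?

yes

Sum the exponent of each base dimension across the product:
  M: [D_c]_M − [K]_M + 3·[μ]_M + 2·[η]_M = (0) − (1) + 3·(1) + 2·(-1) = 0
  L: [D_c]_L − [K]_L + 3·[μ]_L + 2·[η]_L = (2) − (-1) + 3·(-1) + 2·(0) = 0
  T: [D_c]_T − [K]_T + 3·[μ]_T + 2·[η]_T = (-1) − (-2) + 3·(-1) + 2·(1) = 0
  I: [D_c]_I − [K]_I + 3·[μ]_I + 2·[η]_I = (0) − (0) + 3·(0) + 2·(0) = 0
All base exponents vanish — dimensionless.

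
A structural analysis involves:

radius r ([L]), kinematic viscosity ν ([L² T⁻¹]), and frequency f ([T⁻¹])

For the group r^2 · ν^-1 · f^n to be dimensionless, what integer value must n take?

Balance the T exponent: (-1)·n from f, plus 2·(0) − (-1) = 1 from the rest, must sum to zero.
−n + 1 = 0, so n = 1.

1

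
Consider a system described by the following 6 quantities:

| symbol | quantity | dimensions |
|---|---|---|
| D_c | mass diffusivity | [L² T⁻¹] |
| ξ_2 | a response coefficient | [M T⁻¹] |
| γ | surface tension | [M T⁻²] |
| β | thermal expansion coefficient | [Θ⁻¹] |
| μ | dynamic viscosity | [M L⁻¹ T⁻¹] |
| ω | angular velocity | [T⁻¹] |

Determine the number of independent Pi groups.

2

There are 6 variables and 4 base dimensions (M, L, T, Θ).
The dimension matrix has rank 4.
Independent dimensionless groups: 6 − 4 = 2.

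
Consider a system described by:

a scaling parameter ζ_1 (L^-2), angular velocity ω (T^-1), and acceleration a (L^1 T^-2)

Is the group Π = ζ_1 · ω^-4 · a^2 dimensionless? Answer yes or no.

Sum the exponent of each base dimension across the product:
  L: [ζ_1]_L − 4·[ω]_L + 2·[a]_L = (-2) − 4·(0) + 2·(1) = 0
  T: [ζ_1]_T − 4·[ω]_T + 2·[a]_T = (0) − 4·(-1) + 2·(-2) = 0
All base exponents vanish — dimensionless.

yes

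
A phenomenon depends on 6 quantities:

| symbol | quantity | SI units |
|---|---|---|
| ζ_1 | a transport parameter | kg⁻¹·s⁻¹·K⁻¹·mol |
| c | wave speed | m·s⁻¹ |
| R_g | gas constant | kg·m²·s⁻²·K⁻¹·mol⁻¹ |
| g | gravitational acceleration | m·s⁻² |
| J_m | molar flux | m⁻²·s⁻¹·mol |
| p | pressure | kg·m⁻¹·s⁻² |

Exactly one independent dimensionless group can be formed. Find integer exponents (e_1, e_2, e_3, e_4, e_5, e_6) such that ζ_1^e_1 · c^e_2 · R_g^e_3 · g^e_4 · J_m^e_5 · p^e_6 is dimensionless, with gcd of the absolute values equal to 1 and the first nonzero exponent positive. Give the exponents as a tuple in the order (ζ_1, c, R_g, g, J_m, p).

(1, 1, -1, -1, -2, 2)

M: e_1·(-1) + e_2·(0) + e_3·(1) + e_4·(0) + e_5·(0) + e_6·(1) = 0
L: e_1·(0) + e_2·(1) + e_3·(2) + e_4·(1) + e_5·(-2) + e_6·(-1) = 0
T: e_1·(-1) + e_2·(-1) + e_3·(-2) + e_4·(-2) + e_5·(-1) + e_6·(-2) = 0
Θ: e_1·(-1) + e_2·(0) + e_3·(-1) + e_4·(0) + e_5·(0) + e_6·(0) = 0
N: e_1·(1) + e_2·(0) + e_3·(-1) + e_4·(0) + e_5·(1) + e_6·(0) = 0
Solving this homogeneous linear system for the smallest-integer solution (first nonzero entry positive) gives (1, 1, -1, -1, -2, 2).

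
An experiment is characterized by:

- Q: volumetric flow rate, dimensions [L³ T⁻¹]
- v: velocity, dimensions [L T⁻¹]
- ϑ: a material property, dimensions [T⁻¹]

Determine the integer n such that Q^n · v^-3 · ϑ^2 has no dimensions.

1

Balance the L exponent: (3)·n from Q, plus −3·(1) + 2·(0) = -3 from the rest, must sum to zero.
3n − 3 = 0, so n = 1.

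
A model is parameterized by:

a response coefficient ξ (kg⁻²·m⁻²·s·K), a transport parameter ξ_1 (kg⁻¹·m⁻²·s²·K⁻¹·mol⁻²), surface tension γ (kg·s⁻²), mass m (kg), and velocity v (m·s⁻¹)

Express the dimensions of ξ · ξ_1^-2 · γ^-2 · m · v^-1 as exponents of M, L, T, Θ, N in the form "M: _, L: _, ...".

M: -1, L: 1, T: 2, Θ: 3, N: 4

Collect each base-dimension exponent across the product:
  M: (-2) − 2·(-1) − 2·(1) + (1) − (0) = -1
  L: (-2) − 2·(-2) − 2·(0) + (0) − (1) = 1
  T: (1) − 2·(2) − 2·(-2) + (0) − (-1) = 2
  Θ: (1) − 2·(-1) − 2·(0) + (0) − (0) = 3
  N: (0) − 2·(-2) − 2·(0) + (0) − (0) = 4
So the dimensions are [M⁻¹ L T² Θ³ N⁴].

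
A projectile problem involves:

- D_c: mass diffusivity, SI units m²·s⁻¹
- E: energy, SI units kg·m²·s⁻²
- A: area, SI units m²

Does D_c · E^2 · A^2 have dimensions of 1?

Sum the exponent of each base dimension across the product:
  M: [D_c]_M + 2·[E]_M + 2·[A]_M = (0) + 2·(1) + 2·(0) = 2
  L: [D_c]_L + 2·[E]_L + 2·[A]_L = (2) + 2·(2) + 2·(2) = 10
  T: [D_c]_T + 2·[E]_T + 2·[A]_T = (-1) + 2·(-2) + 2·(0) = -5
Net dimensions [M² L¹⁰ T⁻⁵] ≠ [1] — not dimensionless.

no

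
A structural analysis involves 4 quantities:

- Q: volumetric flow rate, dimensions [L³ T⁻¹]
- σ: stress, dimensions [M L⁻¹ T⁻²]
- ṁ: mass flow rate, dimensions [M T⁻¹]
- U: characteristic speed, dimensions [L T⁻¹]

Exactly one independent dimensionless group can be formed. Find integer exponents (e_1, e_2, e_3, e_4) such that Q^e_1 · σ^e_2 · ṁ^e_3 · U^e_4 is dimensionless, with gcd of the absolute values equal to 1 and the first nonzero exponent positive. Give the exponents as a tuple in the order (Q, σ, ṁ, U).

(1, 1, -1, -2)

M: e_1·(0) + e_2·(1) + e_3·(1) + e_4·(0) = 0
L: e_1·(3) + e_2·(-1) + e_3·(0) + e_4·(1) = 0
T: e_1·(-1) + e_2·(-2) + e_3·(-1) + e_4·(-1) = 0
Solving this homogeneous linear system for the smallest-integer solution (first nonzero entry positive) gives (1, 1, -1, -2).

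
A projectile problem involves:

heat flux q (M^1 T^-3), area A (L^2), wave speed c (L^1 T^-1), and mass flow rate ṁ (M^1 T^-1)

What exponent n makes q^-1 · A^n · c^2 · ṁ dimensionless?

-1

Balance the L exponent: (2)·n from A, plus −(0) + 2·(1) + (0) = 2 from the rest, must sum to zero.
2n + 2 = 0, so n = -1.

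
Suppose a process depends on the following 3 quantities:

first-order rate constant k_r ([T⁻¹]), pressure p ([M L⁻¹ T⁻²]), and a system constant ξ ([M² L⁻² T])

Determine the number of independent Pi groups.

There are 3 variables and 3 base dimensions (M, L, T).
The dimension matrix has rank 2 (less than 3: the dimension vectors are linearly dependent).
Independent dimensionless groups: 3 − 2 = 1.

1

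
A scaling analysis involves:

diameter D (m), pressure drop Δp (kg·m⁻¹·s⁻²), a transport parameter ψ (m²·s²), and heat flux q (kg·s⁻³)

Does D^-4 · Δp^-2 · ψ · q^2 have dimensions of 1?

Sum the exponent of each base dimension across the product:
  M: −4·[D]_M − 2·[Δp]_M + [ψ]_M + 2·[q]_M = −4·(0) − 2·(1) + (0) + 2·(1) = 0
  L: −4·[D]_L − 2·[Δp]_L + [ψ]_L + 2·[q]_L = −4·(1) − 2·(-1) + (2) + 2·(0) = 0
  T: −4·[D]_T − 2·[Δp]_T + [ψ]_T + 2·[q]_T = −4·(0) − 2·(-2) + (2) + 2·(-3) = 0
All base exponents vanish — dimensionless.

yes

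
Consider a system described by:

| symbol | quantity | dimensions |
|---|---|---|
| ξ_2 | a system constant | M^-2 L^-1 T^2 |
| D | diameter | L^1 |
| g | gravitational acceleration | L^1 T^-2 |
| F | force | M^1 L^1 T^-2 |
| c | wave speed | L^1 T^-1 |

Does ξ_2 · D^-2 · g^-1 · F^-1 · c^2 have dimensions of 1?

no

Sum the exponent of each base dimension across the product:
  M: [ξ_2]_M − 2·[D]_M − [g]_M − [F]_M + 2·[c]_M = (-2) − 2·(0) − (0) − (1) + 2·(0) = -3
  L: [ξ_2]_L − 2·[D]_L − [g]_L − [F]_L + 2·[c]_L = (-1) − 2·(1) − (1) − (1) + 2·(1) = -3
  T: [ξ_2]_T − 2·[D]_T − [g]_T − [F]_T + 2·[c]_T = (2) − 2·(0) − (-2) − (-2) + 2·(-1) = 4
Net dimensions [M⁻³ L⁻³ T⁴] ≠ [1] — not dimensionless.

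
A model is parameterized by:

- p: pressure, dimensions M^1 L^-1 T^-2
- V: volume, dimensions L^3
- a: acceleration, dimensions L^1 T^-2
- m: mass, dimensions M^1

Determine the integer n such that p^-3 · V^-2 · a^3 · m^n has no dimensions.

3

Balance the M exponent: (1)·n from m, plus −3·(1) − 2·(0) + 3·(0) = -3 from the rest, must sum to zero.
n − 3 = 0, so n = 3.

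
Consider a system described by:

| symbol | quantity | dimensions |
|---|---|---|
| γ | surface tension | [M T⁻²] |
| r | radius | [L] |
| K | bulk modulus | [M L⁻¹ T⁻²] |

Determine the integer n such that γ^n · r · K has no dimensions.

Balance the M exponent: (1)·n from γ, plus (0) + (1) = 1 from the rest, must sum to zero.
n + 1 = 0, so n = -1.

-1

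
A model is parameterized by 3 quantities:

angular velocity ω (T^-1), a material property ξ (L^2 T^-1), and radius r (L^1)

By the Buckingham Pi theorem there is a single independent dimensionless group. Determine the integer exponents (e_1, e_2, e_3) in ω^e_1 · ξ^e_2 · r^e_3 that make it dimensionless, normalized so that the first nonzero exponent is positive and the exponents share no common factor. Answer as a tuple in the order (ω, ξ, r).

L: e_1·(0) + e_2·(2) + e_3·(1) = 0
T: e_1·(-1) + e_2·(-1) + e_3·(0) = 0
Solving this homogeneous linear system for the smallest-integer solution (first nonzero entry positive) gives (1, -1, 2).

(1, -1, 2)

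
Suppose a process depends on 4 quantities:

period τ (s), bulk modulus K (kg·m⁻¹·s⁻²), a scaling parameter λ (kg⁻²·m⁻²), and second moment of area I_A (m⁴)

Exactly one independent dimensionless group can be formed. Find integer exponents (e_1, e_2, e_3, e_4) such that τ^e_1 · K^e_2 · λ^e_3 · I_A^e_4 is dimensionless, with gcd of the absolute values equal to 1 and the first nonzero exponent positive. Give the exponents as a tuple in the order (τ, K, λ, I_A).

M: e_1·(0) + e_2·(1) + e_3·(-2) + e_4·(0) = 0
L: e_1·(0) + e_2·(-1) + e_3·(-2) + e_4·(4) = 0
T: e_1·(1) + e_2·(-2) + e_3·(0) + e_4·(0) = 0
Solving this homogeneous linear system for the smallest-integer solution (first nonzero entry positive) gives (4, 2, 1, 1).

(4, 2, 1, 1)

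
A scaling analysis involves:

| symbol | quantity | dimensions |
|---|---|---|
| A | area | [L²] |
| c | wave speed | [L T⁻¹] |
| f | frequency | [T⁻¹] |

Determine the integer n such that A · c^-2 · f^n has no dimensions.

Balance the T exponent: (-1)·n from f, plus (0) − 2·(-1) = 2 from the rest, must sum to zero.
−n + 2 = 0, so n = 2.

2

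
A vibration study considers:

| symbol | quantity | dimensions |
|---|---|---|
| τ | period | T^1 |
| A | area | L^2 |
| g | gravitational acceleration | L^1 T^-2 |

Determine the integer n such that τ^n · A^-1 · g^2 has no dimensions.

4

Balance the T exponent: (1)·n from τ, plus −(0) + 2·(-2) = -4 from the rest, must sum to zero.
n − 4 = 0, so n = 4.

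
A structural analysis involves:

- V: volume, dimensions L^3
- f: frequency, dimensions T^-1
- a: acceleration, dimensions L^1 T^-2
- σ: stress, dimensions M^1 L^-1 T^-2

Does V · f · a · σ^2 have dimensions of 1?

no

Sum the exponent of each base dimension across the product:
  M: [V]_M + [f]_M + [a]_M + 2·[σ]_M = (0) + (0) + (0) + 2·(1) = 2
  L: [V]_L + [f]_L + [a]_L + 2·[σ]_L = (3) + (0) + (1) + 2·(-1) = 2
  T: [V]_T + [f]_T + [a]_T + 2·[σ]_T = (0) + (-1) + (-2) + 2·(-2) = -7
Net dimensions [M² L² T⁻⁷] ≠ [1] — not dimensionless.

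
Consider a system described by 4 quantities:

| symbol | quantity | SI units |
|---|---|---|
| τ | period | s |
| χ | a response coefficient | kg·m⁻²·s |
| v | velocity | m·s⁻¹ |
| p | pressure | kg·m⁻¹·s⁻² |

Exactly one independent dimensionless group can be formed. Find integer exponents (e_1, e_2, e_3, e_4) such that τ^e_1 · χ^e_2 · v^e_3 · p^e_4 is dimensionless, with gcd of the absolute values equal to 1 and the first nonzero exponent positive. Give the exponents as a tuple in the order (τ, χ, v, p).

(2, -1, -1, 1)

M: e_1·(0) + e_2·(1) + e_3·(0) + e_4·(1) = 0
L: e_1·(0) + e_2·(-2) + e_3·(1) + e_4·(-1) = 0
T: e_1·(1) + e_2·(1) + e_3·(-1) + e_4·(-2) = 0
Solving this homogeneous linear system for the smallest-integer solution (first nonzero entry positive) gives (2, -1, -1, 1).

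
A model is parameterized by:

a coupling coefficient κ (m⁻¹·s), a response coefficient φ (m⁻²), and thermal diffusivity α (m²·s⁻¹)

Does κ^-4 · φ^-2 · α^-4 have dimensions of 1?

yes

Sum the exponent of each base dimension across the product:
  L: −4·[κ]_L − 2·[φ]_L − 4·[α]_L = −4·(-1) − 2·(-2) − 4·(2) = 0
  T: −4·[κ]_T − 2·[φ]_T − 4·[α]_T = −4·(1) − 2·(0) − 4·(-1) = 0
All base exponents vanish — dimensionless.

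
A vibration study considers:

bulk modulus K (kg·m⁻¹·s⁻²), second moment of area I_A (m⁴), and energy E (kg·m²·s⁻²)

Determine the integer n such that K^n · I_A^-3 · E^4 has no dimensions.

-4

Balance the M exponent: (1)·n from K, plus −3·(0) + 4·(1) = 4 from the rest, must sum to zero.
n + 4 = 0, so n = -4.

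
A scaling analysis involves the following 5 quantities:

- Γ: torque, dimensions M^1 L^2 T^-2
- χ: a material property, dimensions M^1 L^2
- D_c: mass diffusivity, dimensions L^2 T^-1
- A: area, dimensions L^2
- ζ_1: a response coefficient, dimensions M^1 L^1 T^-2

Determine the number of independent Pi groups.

There are 5 variables and 3 base dimensions (M, L, T).
The dimension matrix has rank 3.
Independent dimensionless groups: 5 − 3 = 2.

2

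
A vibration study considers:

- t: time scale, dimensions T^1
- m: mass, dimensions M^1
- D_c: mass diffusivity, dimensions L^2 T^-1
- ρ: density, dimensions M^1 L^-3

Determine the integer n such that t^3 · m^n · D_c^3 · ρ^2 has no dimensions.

Balance the M exponent: (1)·n from m, plus 3·(0) + 3·(0) + 2·(1) = 2 from the rest, must sum to zero.
n + 2 = 0, so n = -2.

-2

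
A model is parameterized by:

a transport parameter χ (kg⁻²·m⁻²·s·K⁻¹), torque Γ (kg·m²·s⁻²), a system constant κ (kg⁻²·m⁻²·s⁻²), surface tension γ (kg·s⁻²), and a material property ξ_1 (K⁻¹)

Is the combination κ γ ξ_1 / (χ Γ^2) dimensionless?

no

Sum the exponent of each base dimension across the product:
  M: −[χ]_M − 2·[Γ]_M + [κ]_M + [γ]_M + [ξ_1]_M = −(-2) − 2·(1) + (-2) + (1) + (0) = -1
  L: −[χ]_L − 2·[Γ]_L + [κ]_L + [γ]_L + [ξ_1]_L = −(-2) − 2·(2) + (-2) + (0) + (0) = -4
  T: −[χ]_T − 2·[Γ]_T + [κ]_T + [γ]_T + [ξ_1]_T = −(1) − 2·(-2) + (-2) + (-2) + (0) = -1
  Θ: −[χ]_Θ − 2·[Γ]_Θ + [κ]_Θ + [γ]_Θ + [ξ_1]_Θ = −(-1) − 2·(0) + (0) + (0) + (-1) = 0
Net dimensions [M⁻¹ L⁻⁴ T⁻¹] ≠ [1] — not dimensionless.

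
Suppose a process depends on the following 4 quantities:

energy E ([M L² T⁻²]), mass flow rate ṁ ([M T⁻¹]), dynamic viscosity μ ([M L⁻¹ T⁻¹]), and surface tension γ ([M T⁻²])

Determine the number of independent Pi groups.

There are 4 variables and 3 base dimensions (M, L, T).
The dimension matrix has rank 3.
Independent dimensionless groups: 4 − 3 = 1.

1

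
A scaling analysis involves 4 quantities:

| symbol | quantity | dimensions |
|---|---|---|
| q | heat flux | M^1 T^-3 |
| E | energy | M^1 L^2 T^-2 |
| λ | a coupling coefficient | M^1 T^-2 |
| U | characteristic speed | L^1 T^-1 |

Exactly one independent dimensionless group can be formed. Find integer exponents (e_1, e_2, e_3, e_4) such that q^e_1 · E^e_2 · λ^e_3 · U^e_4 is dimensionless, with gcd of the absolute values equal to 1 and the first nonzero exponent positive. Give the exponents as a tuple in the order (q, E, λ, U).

(2, 1, -3, -2)

M: e_1·(1) + e_2·(1) + e_3·(1) + e_4·(0) = 0
L: e_1·(0) + e_2·(2) + e_3·(0) + e_4·(1) = 0
T: e_1·(-3) + e_2·(-2) + e_3·(-2) + e_4·(-1) = 0
Solving this homogeneous linear system for the smallest-integer solution (first nonzero entry positive) gives (2, 1, -3, -2).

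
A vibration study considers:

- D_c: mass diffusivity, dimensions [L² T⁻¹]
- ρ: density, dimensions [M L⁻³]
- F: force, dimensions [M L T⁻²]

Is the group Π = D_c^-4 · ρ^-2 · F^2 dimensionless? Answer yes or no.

yes

Sum the exponent of each base dimension across the product:
  M: −4·[D_c]_M − 2·[ρ]_M + 2·[F]_M = −4·(0) − 2·(1) + 2·(1) = 0
  L: −4·[D_c]_L − 2·[ρ]_L + 2·[F]_L = −4·(2) − 2·(-3) + 2·(1) = 0
  T: −4·[D_c]_T − 2·[ρ]_T + 2·[F]_T = −4·(-1) − 2·(0) + 2·(-2) = 0
All base exponents vanish — dimensionless.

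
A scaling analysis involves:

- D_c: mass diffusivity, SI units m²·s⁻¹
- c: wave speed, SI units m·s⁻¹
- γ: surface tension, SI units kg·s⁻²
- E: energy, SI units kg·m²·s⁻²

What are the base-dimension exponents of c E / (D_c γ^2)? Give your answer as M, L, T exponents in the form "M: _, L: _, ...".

M: -1, L: 1, T: 2

Collect each base-dimension exponent across the product:
  M: −(0) + (0) − 2·(1) + (1) = -1
  L: −(2) + (1) − 2·(0) + (2) = 1
  T: −(-1) + (-1) − 2·(-2) + (-2) = 2
So the dimensions are [M⁻¹ L T²].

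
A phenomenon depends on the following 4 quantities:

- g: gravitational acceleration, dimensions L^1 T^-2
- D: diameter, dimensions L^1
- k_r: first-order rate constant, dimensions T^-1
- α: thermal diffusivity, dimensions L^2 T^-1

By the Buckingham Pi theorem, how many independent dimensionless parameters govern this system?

There are 4 variables and 2 base dimensions (L, T).
The dimension matrix has rank 2.
Independent dimensionless groups: 4 − 2 = 2.

2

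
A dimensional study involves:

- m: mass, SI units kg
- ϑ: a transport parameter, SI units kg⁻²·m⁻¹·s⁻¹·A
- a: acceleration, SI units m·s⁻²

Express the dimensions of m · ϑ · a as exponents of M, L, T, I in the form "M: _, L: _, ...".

Collect each base-dimension exponent across the product:
  M: (1) + (-2) + (0) = -1
  L: (0) + (-1) + (1) = 0
  T: (0) + (-1) + (-2) = -3
  I: (0) + (1) + (0) = 1
So the dimensions are [M⁻¹ T⁻³ I].

M: -1, L: 0, T: -3, I: 1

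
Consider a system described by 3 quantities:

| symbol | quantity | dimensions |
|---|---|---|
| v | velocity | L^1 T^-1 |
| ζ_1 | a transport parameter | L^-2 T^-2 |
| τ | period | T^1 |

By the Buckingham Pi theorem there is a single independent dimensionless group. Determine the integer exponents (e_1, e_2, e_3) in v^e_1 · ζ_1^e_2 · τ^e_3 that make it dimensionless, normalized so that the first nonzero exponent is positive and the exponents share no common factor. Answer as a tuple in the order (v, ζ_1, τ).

(2, 1, 4)

L: e_1·(1) + e_2·(-2) + e_3·(0) = 0
T: e_1·(-1) + e_2·(-2) + e_3·(1) = 0
Solving this homogeneous linear system for the smallest-integer solution (first nonzero entry positive) gives (2, 1, 4).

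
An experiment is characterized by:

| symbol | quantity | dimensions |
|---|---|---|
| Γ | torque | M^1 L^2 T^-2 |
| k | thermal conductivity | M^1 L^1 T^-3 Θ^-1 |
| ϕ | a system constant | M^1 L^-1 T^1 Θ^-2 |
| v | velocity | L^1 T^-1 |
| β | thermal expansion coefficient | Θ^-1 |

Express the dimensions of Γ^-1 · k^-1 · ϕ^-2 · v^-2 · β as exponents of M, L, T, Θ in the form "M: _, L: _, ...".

M: -4, L: -3, T: 5, Θ: 4

Collect each base-dimension exponent across the product:
  M: −(1) − (1) − 2·(1) − 2·(0) + (0) = -4
  L: −(2) − (1) − 2·(-1) − 2·(1) + (0) = -3
  T: −(-2) − (-3) − 2·(1) − 2·(-1) + (0) = 5
  Θ: −(0) − (-1) − 2·(-2) − 2·(0) + (-1) = 4
So the dimensions are [M⁻⁴ L⁻³ T⁵ Θ⁴].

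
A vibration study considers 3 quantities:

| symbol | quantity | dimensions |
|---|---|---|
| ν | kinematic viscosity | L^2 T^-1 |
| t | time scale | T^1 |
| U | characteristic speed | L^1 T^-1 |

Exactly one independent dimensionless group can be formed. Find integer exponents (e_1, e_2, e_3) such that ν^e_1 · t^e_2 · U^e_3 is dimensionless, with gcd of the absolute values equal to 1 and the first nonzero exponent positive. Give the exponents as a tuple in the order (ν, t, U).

(1, -1, -2)

L: e_1·(2) + e_2·(0) + e_3·(1) = 0
T: e_1·(-1) + e_2·(1) + e_3·(-1) = 0
Solving this homogeneous linear system for the smallest-integer solution (first nonzero entry positive) gives (1, -1, -2).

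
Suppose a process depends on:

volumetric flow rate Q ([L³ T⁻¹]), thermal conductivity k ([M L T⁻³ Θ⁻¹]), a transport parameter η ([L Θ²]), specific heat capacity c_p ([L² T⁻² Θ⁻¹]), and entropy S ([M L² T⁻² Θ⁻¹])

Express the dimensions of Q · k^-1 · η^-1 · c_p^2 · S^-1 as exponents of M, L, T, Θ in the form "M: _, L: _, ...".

M: -2, L: 3, T: 0, Θ: -2

Collect each base-dimension exponent across the product:
  M: (0) − (1) − (0) + 2·(0) − (1) = -2
  L: (3) − (1) − (1) + 2·(2) − (2) = 3
  T: (-1) − (-3) − (0) + 2·(-2) − (-2) = 0
  Θ: (0) − (-1) − (2) + 2·(-1) − (-1) = -2
So the dimensions are [M⁻² L³ Θ⁻²].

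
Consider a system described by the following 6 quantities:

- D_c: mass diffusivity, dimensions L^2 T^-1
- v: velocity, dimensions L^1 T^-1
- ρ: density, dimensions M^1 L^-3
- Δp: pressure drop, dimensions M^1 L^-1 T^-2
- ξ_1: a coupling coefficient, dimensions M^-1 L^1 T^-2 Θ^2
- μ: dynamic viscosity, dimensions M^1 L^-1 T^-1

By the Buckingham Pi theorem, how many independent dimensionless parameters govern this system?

There are 6 variables and 4 base dimensions (M, L, T, Θ).
The dimension matrix has rank 4.
Independent dimensionless groups: 6 − 4 = 2.

2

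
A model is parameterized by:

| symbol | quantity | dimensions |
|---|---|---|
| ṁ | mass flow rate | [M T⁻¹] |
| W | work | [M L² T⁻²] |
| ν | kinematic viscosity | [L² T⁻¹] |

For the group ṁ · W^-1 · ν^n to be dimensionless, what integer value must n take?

1

Balance the L exponent: (2)·n from ν, plus (0) − (2) = -2 from the rest, must sum to zero.
2n − 2 = 0, so n = 1.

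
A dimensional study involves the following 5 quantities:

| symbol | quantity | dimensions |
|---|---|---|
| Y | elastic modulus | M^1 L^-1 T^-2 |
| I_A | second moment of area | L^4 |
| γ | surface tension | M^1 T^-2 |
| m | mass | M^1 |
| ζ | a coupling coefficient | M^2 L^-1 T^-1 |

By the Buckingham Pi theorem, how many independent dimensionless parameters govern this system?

There are 5 variables and 3 base dimensions (M, L, T).
The dimension matrix has rank 3.
Independent dimensionless groups: 5 − 3 = 2.

2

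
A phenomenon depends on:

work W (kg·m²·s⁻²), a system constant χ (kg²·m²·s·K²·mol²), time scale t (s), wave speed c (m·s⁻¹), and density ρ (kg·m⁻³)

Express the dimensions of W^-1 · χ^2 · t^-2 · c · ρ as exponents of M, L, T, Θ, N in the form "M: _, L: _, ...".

M: 4, L: 0, T: 1, Θ: 4, N: 4

Collect each base-dimension exponent across the product:
  M: −(1) + 2·(2) − 2·(0) + (0) + (1) = 4
  L: −(2) + 2·(2) − 2·(0) + (1) + (-3) = 0
  T: −(-2) + 2·(1) − 2·(1) + (-1) + (0) = 1
  Θ: −(0) + 2·(2) − 2·(0) + (0) + (0) = 4
  N: −(0) + 2·(2) − 2·(0) + (0) + (0) = 4
So the dimensions are [M⁴ T Θ⁴ N⁴].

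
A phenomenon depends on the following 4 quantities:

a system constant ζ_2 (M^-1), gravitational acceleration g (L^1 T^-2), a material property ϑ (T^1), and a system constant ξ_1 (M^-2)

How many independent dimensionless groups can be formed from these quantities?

1

There are 4 variables and 3 base dimensions (M, L, T).
The dimension matrix has rank 3.
Independent dimensionless groups: 4 − 3 = 1.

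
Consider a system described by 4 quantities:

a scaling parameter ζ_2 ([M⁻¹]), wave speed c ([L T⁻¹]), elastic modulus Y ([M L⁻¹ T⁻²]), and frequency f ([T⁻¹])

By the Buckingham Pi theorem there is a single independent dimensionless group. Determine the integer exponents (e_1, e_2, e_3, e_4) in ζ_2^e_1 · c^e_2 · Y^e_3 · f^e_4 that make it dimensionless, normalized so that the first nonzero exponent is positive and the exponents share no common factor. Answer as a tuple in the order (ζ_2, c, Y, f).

M: e_1·(-1) + e_2·(0) + e_3·(1) + e_4·(0) = 0
L: e_1·(0) + e_2·(1) + e_3·(-1) + e_4·(0) = 0
T: e_1·(0) + e_2·(-1) + e_3·(-2) + e_4·(-1) = 0
Solving this homogeneous linear system for the smallest-integer solution (first nonzero entry positive) gives (1, 1, 1, -3).

(1, 1, 1, -3)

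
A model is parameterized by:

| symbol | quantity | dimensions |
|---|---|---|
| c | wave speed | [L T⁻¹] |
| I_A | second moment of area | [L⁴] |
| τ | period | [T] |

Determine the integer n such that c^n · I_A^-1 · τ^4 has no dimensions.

4

Balance the L exponent: (1)·n from c, plus −(4) + 4·(0) = -4 from the rest, must sum to zero.
n − 4 = 0, so n = 4.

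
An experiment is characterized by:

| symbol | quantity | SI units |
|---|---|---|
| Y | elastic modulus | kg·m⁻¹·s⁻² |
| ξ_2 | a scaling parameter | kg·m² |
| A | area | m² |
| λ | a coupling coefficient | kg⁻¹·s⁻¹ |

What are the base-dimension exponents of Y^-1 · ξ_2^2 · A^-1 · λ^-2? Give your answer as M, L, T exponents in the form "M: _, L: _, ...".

M: 3, L: 3, T: 4

Collect each base-dimension exponent across the product:
  M: −(1) + 2·(1) − (0) − 2·(-1) = 3
  L: −(-1) + 2·(2) − (2) − 2·(0) = 3
  T: −(-2) + 2·(0) − (0) − 2·(-1) = 4
So the dimensions are [M³ L³ T⁴].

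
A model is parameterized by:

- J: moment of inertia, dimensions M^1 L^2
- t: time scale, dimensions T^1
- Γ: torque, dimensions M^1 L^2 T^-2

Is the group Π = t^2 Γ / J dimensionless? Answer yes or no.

Sum the exponent of each base dimension across the product:
  M: −[J]_M + 2·[t]_M + [Γ]_M = −(1) + 2·(0) + (1) = 0
  L: −[J]_L + 2·[t]_L + [Γ]_L = −(2) + 2·(0) + (2) = 0
  T: −[J]_T + 2·[t]_T + [Γ]_T = −(0) + 2·(1) + (-2) = 0
  I: −[J]_I + 2·[t]_I + [Γ]_I = −(0) + 2·(0) + (0) = 0
All base exponents vanish — dimensionless.

yes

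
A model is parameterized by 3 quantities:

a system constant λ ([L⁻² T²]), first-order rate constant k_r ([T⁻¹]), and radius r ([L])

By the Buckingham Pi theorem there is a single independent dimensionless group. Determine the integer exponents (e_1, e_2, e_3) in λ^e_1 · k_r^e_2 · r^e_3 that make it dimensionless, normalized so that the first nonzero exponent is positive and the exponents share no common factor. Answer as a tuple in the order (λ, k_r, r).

(1, 2, 2)

L: e_1·(-2) + e_2·(0) + e_3·(1) = 0
T: e_1·(2) + e_2·(-1) + e_3·(0) = 0
Solving this homogeneous linear system for the smallest-integer solution (first nonzero entry positive) gives (1, 2, 2).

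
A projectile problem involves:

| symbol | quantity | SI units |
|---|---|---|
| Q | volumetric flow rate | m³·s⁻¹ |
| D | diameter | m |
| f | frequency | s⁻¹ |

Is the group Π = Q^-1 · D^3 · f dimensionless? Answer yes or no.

Sum the exponent of each base dimension across the product:
  L: −[Q]_L + 3·[D]_L + [f]_L = −(3) + 3·(1) + (0) = 0
  T: −[Q]_T + 3·[D]_T + [f]_T = −(-1) + 3·(0) + (-1) = 0
All base exponents vanish — dimensionless.

yes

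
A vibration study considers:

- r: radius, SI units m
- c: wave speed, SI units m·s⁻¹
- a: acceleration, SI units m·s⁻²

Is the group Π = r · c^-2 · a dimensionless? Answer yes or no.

Sum the exponent of each base dimension across the product:
  M: [r]_M − 2·[c]_M + [a]_M = (0) − 2·(0) + (0) = 0
  L: [r]_L − 2·[c]_L + [a]_L = (1) − 2·(1) + (1) = 0
  T: [r]_T − 2·[c]_T + [a]_T = (0) − 2·(-1) + (-2) = 0
All base exponents vanish — dimensionless.

yes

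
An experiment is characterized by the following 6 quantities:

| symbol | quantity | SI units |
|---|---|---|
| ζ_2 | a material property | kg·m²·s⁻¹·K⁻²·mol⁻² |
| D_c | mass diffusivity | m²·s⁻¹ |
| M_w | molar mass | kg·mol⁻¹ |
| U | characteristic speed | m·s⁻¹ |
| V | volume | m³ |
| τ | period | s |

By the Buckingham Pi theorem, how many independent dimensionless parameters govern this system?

There are 6 variables and 5 base dimensions (M, L, T, Θ, N).
The dimension matrix has rank 4 (less than 5: the dimension vectors are linearly dependent).
Independent dimensionless groups: 6 − 4 = 2.

2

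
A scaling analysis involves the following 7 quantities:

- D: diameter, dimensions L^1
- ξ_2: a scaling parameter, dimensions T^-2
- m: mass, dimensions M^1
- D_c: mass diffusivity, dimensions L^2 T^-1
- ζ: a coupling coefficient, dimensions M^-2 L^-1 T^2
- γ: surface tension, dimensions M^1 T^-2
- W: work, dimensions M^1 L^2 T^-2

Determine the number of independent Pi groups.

There are 7 variables and 3 base dimensions (M, L, T).
The dimension matrix has rank 3.
Independent dimensionless groups: 7 − 3 = 4.

4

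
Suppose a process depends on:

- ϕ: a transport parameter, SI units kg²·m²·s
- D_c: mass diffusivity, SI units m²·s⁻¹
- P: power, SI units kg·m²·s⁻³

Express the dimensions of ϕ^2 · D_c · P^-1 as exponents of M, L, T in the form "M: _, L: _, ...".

M: 3, L: 4, T: 4

Collect each base-dimension exponent across the product:
  M: 2·(2) + (0) − (1) = 3
  L: 2·(2) + (2) − (2) = 4
  T: 2·(1) + (-1) − (-3) = 4
So the dimensions are [M³ L⁴ T⁴].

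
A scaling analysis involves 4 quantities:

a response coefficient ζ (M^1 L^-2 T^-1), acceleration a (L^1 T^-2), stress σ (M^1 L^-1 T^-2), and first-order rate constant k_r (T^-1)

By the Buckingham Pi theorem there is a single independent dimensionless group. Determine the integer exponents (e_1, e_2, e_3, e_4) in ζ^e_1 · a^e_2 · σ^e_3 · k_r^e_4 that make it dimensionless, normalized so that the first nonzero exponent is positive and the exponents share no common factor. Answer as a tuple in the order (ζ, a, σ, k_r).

M: e_1·(1) + e_2·(0) + e_3·(1) + e_4·(0) = 0
L: e_1·(-2) + e_2·(1) + e_3·(-1) + e_4·(0) = 0
T: e_1·(-1) + e_2·(-2) + e_3·(-2) + e_4·(-1) = 0
Solving this homogeneous linear system for the smallest-integer solution (first nonzero entry positive) gives (1, 1, -1, -1).

(1, 1, -1, -1)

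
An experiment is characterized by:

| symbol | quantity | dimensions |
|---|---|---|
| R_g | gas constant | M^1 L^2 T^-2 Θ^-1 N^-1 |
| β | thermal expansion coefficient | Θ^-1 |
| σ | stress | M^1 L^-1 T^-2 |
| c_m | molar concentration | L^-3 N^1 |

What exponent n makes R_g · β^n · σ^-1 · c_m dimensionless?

Balance the Θ exponent: (-1)·n from β, plus (-1) − (0) + (0) = -1 from the rest, must sum to zero.
−n − 1 = 0, so n = -1.

-1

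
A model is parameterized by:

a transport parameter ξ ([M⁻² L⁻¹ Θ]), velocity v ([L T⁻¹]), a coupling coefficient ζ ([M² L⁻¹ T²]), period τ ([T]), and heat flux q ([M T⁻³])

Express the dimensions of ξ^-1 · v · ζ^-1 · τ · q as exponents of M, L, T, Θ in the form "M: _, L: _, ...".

Collect each base-dimension exponent across the product:
  M: −(-2) + (0) − (2) + (0) + (1) = 1
  L: −(-1) + (1) − (-1) + (0) + (0) = 3
  T: −(0) + (-1) − (2) + (1) + (-3) = -5
  Θ: −(1) + (0) − (0) + (0) + (0) = -1
So the dimensions are [M L³ T⁻⁵ Θ⁻¹].

M: 1, L: 3, T: -5, Θ: -1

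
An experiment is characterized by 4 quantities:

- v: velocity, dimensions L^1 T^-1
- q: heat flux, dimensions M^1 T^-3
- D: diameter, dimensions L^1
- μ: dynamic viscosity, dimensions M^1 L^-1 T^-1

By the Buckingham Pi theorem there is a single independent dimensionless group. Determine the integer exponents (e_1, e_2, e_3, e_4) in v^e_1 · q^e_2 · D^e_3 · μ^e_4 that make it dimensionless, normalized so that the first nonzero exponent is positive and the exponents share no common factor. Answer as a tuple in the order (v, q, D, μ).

(2, -1, -1, 1)

M: e_1·(0) + e_2·(1) + e_3·(0) + e_4·(1) = 0
L: e_1·(1) + e_2·(0) + e_3·(1) + e_4·(-1) = 0
T: e_1·(-1) + e_2·(-3) + e_3·(0) + e_4·(-1) = 0
Solving this homogeneous linear system for the smallest-integer solution (first nonzero entry positive) gives (2, -1, -1, 1).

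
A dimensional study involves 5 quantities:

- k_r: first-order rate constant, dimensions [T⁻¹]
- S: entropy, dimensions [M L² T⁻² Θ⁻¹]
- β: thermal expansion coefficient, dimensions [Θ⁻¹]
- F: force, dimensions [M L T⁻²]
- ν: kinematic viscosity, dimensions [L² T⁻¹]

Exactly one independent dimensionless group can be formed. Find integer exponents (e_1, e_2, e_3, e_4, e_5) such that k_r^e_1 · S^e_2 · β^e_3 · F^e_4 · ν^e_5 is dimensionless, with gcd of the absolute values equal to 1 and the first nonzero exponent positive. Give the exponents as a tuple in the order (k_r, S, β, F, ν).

(1, 2, -2, -2, -1)

M: e_1·(0) + e_2·(1) + e_3·(0) + e_4·(1) + e_5·(0) = 0
L: e_1·(0) + e_2·(2) + e_3·(0) + e_4·(1) + e_5·(2) = 0
T: e_1·(-1) + e_2·(-2) + e_3·(0) + e_4·(-2) + e_5·(-1) = 0
Θ: e_1·(0) + e_2·(-1) + e_3·(-1) + e_4·(0) + e_5·(0) = 0
Solving this homogeneous linear system for the smallest-integer solution (first nonzero entry positive) gives (1, 2, -2, -2, -1).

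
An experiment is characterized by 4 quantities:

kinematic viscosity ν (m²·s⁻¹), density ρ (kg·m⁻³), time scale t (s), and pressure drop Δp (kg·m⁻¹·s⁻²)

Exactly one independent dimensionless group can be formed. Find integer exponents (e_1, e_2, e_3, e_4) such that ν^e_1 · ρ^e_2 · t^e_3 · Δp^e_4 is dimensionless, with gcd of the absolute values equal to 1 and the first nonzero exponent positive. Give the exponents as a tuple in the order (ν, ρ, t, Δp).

M: e_1·(0) + e_2·(1) + e_3·(0) + e_4·(1) = 0
L: e_1·(2) + e_2·(-3) + e_3·(0) + e_4·(-1) = 0
T: e_1·(-1) + e_2·(0) + e_3·(1) + e_4·(-2) = 0
Solving this homogeneous linear system for the smallest-integer solution (first nonzero entry positive) gives (1, 1, -1, -1).

(1, 1, -1, -1)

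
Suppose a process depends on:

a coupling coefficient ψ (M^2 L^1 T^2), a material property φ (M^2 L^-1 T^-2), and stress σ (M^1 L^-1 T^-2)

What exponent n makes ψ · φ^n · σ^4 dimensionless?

Balance the M exponent: (2)·n from φ, plus (2) + 4·(1) = 6 from the rest, must sum to zero.
2n + 6 = 0, so n = -3.

-3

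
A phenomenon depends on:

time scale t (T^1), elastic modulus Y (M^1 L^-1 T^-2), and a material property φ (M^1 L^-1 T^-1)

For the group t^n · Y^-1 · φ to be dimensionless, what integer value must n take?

Balance the T exponent: (1)·n from t, plus −(-2) + (-1) = 1 from the rest, must sum to zero.
n + 1 = 0, so n = -1.

-1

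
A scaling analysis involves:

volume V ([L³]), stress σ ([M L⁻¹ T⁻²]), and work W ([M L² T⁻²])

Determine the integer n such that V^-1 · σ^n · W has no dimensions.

-1

Balance the M exponent: (1)·n from σ, plus −(0) + (1) = 1 from the rest, must sum to zero.
n + 1 = 0, so n = -1.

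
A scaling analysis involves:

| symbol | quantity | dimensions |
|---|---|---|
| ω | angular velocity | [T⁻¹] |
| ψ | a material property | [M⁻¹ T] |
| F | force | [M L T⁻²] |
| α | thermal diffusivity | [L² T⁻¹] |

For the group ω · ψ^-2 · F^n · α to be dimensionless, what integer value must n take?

Balance the M exponent: (1)·n from F, plus (0) − 2·(-1) + (0) = 2 from the rest, must sum to zero.
n + 2 = 0, so n = -2.

-2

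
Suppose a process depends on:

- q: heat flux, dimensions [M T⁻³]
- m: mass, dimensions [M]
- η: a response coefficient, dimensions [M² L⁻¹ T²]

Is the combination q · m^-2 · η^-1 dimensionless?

no

Sum the exponent of each base dimension across the product:
  M: [q]_M − 2·[m]_M − [η]_M = (1) − 2·(1) − (2) = -3
  L: [q]_L − 2·[m]_L − [η]_L = (0) − 2·(0) − (-1) = 1
  T: [q]_T − 2·[m]_T − [η]_T = (-3) − 2·(0) − (2) = -5
Net dimensions [M⁻³ L T⁻⁵] ≠ [1] — not dimensionless.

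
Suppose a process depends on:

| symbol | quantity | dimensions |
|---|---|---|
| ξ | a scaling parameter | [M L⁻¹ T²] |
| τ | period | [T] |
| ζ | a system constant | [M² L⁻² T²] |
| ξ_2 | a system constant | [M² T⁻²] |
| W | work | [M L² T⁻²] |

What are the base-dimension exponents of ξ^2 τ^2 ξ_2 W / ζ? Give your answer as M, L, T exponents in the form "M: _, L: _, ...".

M: 3, L: 2, T: 0

Collect each base-dimension exponent across the product:
  M: 2·(1) + 2·(0) − (2) + (2) + (1) = 3
  L: 2·(-1) + 2·(0) − (-2) + (0) + (2) = 2
  T: 2·(2) + 2·(1) − (2) + (-2) + (-2) = 0
So the dimensions are [M³ L²].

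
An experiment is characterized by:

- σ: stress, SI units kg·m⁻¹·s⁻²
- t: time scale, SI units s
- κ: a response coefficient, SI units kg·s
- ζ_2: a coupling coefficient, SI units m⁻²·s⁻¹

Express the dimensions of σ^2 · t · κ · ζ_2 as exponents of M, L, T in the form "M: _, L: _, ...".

M: 3, L: -4, T: -3

Collect each base-dimension exponent across the product:
  M: 2·(1) + (0) + (1) + (0) = 3
  L: 2·(-1) + (0) + (0) + (-2) = -4
  T: 2·(-2) + (1) + (1) + (-1) = -3
So the dimensions are [M³ L⁻⁴ T⁻³].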